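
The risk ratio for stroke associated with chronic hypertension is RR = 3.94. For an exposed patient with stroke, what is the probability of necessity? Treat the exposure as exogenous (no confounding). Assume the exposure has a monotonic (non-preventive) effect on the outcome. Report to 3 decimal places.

PN ≈ 0.746

Under exogeneity and monotonicity, PN = (RR − 1) / RR = 1 − 1/RR.
PN = (3.94 − 1) / 3.94 = 2.94 / 3.94 ≈ 0.7462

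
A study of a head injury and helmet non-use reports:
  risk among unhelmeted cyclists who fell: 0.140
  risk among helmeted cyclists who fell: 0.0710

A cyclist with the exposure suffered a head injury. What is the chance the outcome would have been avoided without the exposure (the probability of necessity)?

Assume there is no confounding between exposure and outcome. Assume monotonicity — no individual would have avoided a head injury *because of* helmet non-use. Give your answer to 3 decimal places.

PN ≈ 0.493

Let p₁ = 0.14, p₀ = 0.071.
Under exogeneity and monotonicity, PN = (p₁ − p₀) / p₁.
PN = (0.14 − 0.071) / 0.14 = 0.069 / 0.14 ≈ 0.4929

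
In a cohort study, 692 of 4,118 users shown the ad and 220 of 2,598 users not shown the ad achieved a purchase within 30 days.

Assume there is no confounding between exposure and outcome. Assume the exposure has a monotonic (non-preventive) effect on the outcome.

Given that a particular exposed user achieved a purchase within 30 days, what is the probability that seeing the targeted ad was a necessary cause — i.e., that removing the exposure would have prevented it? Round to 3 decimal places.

PN ≈ 0.496

p₁ = P(outcome | exposed) = 692/4118 = 0.16804
p₀ = P(outcome | unexposed) = 220/2598 = 0.084681
Under exogeneity and monotonicity, PN = (p₁ − p₀) / p₁.
PN = (0.16804 − 0.084681) / 0.16804 = 0.083362 / 0.16804 ≈ 0.4961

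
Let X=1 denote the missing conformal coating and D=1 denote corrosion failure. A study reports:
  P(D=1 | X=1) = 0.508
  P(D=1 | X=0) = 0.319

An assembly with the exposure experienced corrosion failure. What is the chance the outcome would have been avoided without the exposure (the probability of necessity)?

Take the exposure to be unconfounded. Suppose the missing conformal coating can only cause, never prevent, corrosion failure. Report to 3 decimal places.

PN ≈ 0.372

Let p₁ = 0.508, p₀ = 0.319.
Under exogeneity and monotonicity, PN = (p₁ − p₀) / p₁.
PN = (0.508 − 0.319) / 0.508 = 0.189 / 0.508 ≈ 0.3720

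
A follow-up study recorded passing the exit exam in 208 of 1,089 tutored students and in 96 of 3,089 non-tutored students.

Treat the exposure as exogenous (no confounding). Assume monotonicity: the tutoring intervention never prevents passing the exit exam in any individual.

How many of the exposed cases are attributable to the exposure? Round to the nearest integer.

p₁ = P(outcome | exposed) = 208/1089 = 0.191
p₀ = P(outcome | unexposed) = 96/3089 = 0.031078
PN = (p₁ − p₀)/p₁ = (0.191 − 0.031078) / 0.191 ≈ 0.83729.
Attributable cases ≈ PN × (exposed cases) = 0.83729 × 208 ≈ 174.16.

about 174 cases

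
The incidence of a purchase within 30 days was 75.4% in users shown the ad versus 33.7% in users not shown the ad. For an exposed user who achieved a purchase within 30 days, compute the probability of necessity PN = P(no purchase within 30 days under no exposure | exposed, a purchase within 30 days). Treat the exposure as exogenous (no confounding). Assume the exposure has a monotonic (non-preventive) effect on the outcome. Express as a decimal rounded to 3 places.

p₁ = 0.754, p₀ = 0.337.
Under exogeneity and monotonicity, PN = (p₁ − p₀) / p₁.
PN = (0.754 − 0.337) / 0.754 = 0.417 / 0.754 ≈ 0.5531

PN ≈ 0.553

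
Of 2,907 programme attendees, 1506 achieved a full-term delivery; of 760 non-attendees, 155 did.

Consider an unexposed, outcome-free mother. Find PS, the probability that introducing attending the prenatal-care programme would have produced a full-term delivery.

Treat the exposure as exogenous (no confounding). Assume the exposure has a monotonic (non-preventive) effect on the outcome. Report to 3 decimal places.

PS ≈ 0.395

p₁ = P(outcome | exposed) = 1506/2907 = 0.51806
p₀ = P(outcome | unexposed) = 155/760 = 0.20395
Under exogeneity and monotonicity, PS = (p₁ − p₀) / (1 − p₀).
PS = (0.51806 − 0.20395) / (1 − 0.20395) = 0.31411 / 0.79605 ≈ 0.3946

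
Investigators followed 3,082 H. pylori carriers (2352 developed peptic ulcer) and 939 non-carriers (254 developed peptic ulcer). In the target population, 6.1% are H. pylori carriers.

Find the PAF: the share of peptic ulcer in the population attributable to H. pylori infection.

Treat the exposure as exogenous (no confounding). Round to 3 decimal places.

PAF ≈ 0.100

p₁ = P(outcome | exposed) = 2352/3082 = 0.76314
p₀ = P(outcome | unexposed) = 254/939 = 0.2705
Overall risk P(Y=1) = π·p₁ + (1−π)·p₀ = 0.061×0.76314 + 0.939×0.2705 = 0.30055.
Under exogeneity, PAF = [P(Y=1) − p₀] / P(Y=1).
PAF = (0.30055 − 0.2705) / 0.30055 ≈ 0.1000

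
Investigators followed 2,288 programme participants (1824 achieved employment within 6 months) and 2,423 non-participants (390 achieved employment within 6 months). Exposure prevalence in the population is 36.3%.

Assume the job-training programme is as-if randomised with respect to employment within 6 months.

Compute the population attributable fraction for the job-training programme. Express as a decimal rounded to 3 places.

PAF ≈ 0.589

p₁ = P(outcome | exposed) = 1824/2288 = 0.7972
p₀ = P(outcome | unexposed) = 390/2423 = 0.16096
Overall risk P(Y=1) = π·p₁ + (1−π)·p₀ = 0.363×0.7972 + 0.637×0.16096 = 0.39191.
Under exogeneity, PAF = [P(Y=1) − p₀] / P(Y=1).
PAF = (0.39191 − 0.16096) / 0.39191 ≈ 0.5893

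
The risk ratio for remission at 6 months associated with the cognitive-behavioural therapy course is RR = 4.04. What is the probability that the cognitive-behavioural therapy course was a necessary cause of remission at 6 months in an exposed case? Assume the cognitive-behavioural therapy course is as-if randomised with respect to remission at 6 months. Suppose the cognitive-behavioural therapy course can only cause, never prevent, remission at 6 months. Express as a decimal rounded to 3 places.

PN ≈ 0.752

Under exogeneity and monotonicity, PN = (RR − 1) / RR = 1 − 1/RR.
PN = (4.04 − 1) / 4.04 = 3.04 / 4.04 ≈ 0.7525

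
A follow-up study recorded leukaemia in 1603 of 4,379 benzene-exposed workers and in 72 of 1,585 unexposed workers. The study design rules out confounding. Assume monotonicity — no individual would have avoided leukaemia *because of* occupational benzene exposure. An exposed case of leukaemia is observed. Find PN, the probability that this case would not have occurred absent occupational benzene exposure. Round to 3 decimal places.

PN ≈ 0.876

p₁ = P(outcome | exposed) = 1603/4379 = 0.36607
p₀ = P(outcome | unexposed) = 72/1585 = 0.045426
Under exogeneity and monotonicity, PN = (p₁ − p₀) / p₁.
PN = (0.36607 − 0.045426) / 0.36607 = 0.32064 / 0.36607 ≈ 0.8759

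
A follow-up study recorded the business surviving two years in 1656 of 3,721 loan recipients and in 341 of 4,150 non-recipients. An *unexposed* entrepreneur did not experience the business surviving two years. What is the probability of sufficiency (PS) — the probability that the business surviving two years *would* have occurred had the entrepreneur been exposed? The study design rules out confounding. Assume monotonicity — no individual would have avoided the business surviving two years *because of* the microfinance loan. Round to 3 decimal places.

PS ≈ 0.395

p₁ = P(outcome | exposed) = 1656/3721 = 0.44504
p₀ = P(outcome | unexposed) = 341/4150 = 0.082169
Under exogeneity and monotonicity, PS = (p₁ − p₀) / (1 − p₀).
PS = (0.44504 − 0.082169) / (1 − 0.082169) = 0.36287 / 0.91783 ≈ 0.3954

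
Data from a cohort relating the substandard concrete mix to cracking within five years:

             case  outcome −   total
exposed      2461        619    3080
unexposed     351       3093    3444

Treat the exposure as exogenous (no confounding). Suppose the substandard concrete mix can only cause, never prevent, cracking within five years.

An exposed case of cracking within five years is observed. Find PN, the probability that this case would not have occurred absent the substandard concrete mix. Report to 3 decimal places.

p₁ = P(outcome | exposed) = 2461/3080 = 0.79903
p₀ = P(outcome | unexposed) = 351/3444 = 0.10192
Under exogeneity and monotonicity, PN = (p₁ − p₀) / p₁.
PN = (0.79903 − 0.10192) / 0.79903 = 0.69711 / 0.79903 ≈ 0.8724

PN ≈ 0.872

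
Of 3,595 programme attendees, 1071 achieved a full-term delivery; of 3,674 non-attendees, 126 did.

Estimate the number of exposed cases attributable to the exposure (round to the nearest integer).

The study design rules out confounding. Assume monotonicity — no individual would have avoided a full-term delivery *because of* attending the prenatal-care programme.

p₁ = P(outcome | exposed) = 1071/3595 = 0.29791
p₀ = P(outcome | unexposed) = 126/3674 = 0.034295
PN = (p₁ − p₀)/p₁ = (0.29791 − 0.034295) / 0.29791 ≈ 0.88488.
Attributable cases ≈ PN × (exposed cases) = 0.88488 × 1071 ≈ 947.71.

about 948 cases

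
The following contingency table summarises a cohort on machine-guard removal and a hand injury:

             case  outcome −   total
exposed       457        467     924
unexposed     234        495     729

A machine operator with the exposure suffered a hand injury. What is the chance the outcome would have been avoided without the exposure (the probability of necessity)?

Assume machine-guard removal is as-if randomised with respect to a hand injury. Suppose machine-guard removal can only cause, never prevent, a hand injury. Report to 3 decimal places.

PN ≈ 0.351

p₁ = P(outcome | exposed) = 457/924 = 0.49459
p₀ = P(outcome | unexposed) = 234/729 = 0.32099
Under exogeneity and monotonicity, PN = (p₁ − p₀) / p₁.
PN = (0.49459 − 0.32099) / 0.49459 = 0.1736 / 0.49459 ≈ 0.3510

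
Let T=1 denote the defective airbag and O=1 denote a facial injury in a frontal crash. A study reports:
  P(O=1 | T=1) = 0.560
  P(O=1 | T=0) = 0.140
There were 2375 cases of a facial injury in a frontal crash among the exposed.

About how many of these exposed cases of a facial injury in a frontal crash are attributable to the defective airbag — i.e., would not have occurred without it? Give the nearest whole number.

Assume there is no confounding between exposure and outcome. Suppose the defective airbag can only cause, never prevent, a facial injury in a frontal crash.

about 1781 cases

Let p₁ = 0.56, p₀ = 0.14.
PN = (p₁ − p₀)/p₁ = (0.56 − 0.14) / 0.56 ≈ 0.75000.
Attributable cases ≈ PN × (exposed cases) = 0.75000 × 2375 ≈ 1781.25.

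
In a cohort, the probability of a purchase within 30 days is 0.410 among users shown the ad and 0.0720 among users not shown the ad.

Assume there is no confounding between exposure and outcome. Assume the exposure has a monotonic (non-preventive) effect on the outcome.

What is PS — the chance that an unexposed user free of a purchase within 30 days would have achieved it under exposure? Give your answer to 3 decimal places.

Let p₁ = 0.41, p₀ = 0.072.
Under exogeneity and monotonicity, PS = (p₁ − p₀) / (1 − p₀).
PS = (0.41 − 0.072) / (1 − 0.072) = 0.338 / 0.928 ≈ 0.3642

PS ≈ 0.364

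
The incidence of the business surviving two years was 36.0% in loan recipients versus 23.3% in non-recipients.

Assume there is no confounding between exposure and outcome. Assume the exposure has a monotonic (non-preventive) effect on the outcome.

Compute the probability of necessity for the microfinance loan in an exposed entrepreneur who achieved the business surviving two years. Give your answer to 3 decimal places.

PN ≈ 0.353

p₁ = 0.36, p₀ = 0.233.
Under exogeneity and monotonicity, PN = (p₁ − p₀) / p₁.
PN = (0.36 − 0.233) / 0.36 = 0.127 / 0.36 ≈ 0.3528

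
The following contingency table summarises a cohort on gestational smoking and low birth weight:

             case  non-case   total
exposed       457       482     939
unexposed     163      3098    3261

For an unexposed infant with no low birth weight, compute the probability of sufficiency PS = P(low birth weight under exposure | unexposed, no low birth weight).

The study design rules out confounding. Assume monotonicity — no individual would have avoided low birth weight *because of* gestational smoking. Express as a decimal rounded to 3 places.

PS ≈ 0.460

p₁ = P(outcome | exposed) = 457/939 = 0.48669
p₀ = P(outcome | unexposed) = 163/3261 = 0.049985
Under exogeneity and monotonicity, PS = (p₁ − p₀) / (1 − p₀).
PS = (0.48669 − 0.049985) / (1 − 0.049985) = 0.4367 / 0.95002 ≈ 0.4597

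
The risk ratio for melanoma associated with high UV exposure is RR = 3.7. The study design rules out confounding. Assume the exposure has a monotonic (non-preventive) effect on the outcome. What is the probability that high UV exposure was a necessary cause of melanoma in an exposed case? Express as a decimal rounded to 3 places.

Under exogeneity and monotonicity, PN = (RR − 1) / RR = 1 − 1/RR.
PN = (3.7 − 1) / 3.7 = 2.7 / 3.7 ≈ 0.7297

PN ≈ 0.730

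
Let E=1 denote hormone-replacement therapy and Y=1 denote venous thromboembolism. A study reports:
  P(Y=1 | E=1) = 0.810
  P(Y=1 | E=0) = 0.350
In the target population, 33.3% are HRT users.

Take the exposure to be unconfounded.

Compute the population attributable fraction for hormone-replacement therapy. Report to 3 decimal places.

PAF ≈ 0.304

Let p₁ = 0.81, p₀ = 0.35.
Overall risk P(Y=1) = π·p₁ + (1−π)·p₀ = 0.333×0.81 + 0.667×0.35 = 0.50318.
Under exogeneity, PAF = [P(Y=1) − p₀] / P(Y=1).
PAF = (0.50318 − 0.35) / 0.50318 ≈ 0.3044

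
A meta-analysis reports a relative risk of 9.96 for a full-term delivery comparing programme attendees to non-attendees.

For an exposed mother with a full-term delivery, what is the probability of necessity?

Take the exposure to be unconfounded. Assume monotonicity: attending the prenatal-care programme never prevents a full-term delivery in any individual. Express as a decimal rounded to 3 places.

Under exogeneity and monotonicity, PN = (RR − 1) / RR = 1 − 1/RR.
PN = (9.96 − 1) / 9.96 = 8.96 / 9.96 ≈ 0.8996

PN ≈ 0.900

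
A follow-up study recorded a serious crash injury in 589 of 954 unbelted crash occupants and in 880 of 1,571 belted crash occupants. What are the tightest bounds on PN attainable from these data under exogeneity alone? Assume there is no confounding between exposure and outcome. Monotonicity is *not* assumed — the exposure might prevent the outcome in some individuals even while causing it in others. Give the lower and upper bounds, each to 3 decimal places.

0.093 ≤ PN ≤ 0.712

p₁ = P(outcome | exposed) = 589/954 = 0.6174
p₀ = P(outcome | unexposed) = 880/1571 = 0.56015
Under exogeneity alone the bounds on PN are max{0,(p₁−p₀)/p₁} ≤ PN ≤ min{1,(1−p₀)/p₁}.
  lower = (p₁ − p₀)/p₁ = 0.057248 / 0.6174 ≈ 0.0927
  upper = min{1, (1 − p₀)/p₁} = 0.43985 / 0.6174 ≈ 0.7124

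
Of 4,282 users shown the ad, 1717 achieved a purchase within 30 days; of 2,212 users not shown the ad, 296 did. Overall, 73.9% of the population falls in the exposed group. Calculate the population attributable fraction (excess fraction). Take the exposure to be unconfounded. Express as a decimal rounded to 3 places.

PAF ≈ 0.596

p₁ = P(outcome | exposed) = 1717/4282 = 0.40098
p₀ = P(outcome | unexposed) = 296/2212 = 0.13382
Overall risk P(Y=1) = π·p₁ + (1−π)·p₀ = 0.739×0.40098 + 0.261×0.13382 = 0.33125.
Under exogeneity, PAF = [P(Y=1) − p₀] / P(Y=1).
PAF = (0.33125 − 0.13382) / 0.33125 ≈ 0.5960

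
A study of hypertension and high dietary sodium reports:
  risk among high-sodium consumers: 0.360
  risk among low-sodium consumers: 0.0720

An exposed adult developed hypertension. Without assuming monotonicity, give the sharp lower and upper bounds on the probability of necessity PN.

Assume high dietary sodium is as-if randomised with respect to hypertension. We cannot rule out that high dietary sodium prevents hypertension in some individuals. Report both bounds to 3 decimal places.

0.800 ≤ PN ≤ 1.000

Let p₁ = 0.36, p₀ = 0.072.
Under exogeneity alone the bounds on PN are max{0,(p₁−p₀)/p₁} ≤ PN ≤ min{1,(1−p₀)/p₁}.
  lower = (p₁ − p₀)/p₁ = 0.288 / 0.36 ≈ 0.8000
  upper = min{1, (1 − p₀)/p₁} = 0.928 / 0.36 ≈ 2.5778 → capped at 1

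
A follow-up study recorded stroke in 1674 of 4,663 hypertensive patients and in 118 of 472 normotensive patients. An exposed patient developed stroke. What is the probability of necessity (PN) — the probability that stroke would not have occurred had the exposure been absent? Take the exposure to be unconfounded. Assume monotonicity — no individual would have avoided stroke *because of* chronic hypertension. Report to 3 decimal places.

PN ≈ 0.304

p₁ = P(outcome | exposed) = 1674/4663 = 0.359
p₀ = P(outcome | unexposed) = 118/472 = 0.25
Under exogeneity and monotonicity, PN = (p₁ − p₀) / p₁.
PN = (0.359 − 0.25) / 0.359 = 0.109 / 0.359 ≈ 0.3036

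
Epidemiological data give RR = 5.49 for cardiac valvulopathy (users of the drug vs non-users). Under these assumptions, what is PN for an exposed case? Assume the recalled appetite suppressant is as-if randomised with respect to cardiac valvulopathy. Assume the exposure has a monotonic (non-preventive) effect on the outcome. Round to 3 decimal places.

PN ≈ 0.818

Under exogeneity and monotonicity, PN = (RR − 1) / RR = 1 − 1/RR.
PN = (5.49 − 1) / 5.49 = 4.49 / 5.49 ≈ 0.8179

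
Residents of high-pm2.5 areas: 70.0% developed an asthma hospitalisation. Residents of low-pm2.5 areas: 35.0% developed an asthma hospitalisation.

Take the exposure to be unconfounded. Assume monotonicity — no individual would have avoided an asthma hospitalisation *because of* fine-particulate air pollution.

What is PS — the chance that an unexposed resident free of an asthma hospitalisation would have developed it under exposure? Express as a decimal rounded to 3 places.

p₁ = 0.7, p₀ = 0.35.
Under exogeneity and monotonicity, PS = (p₁ − p₀) / (1 − p₀).
PS = (0.7 − 0.35) / (1 − 0.35) = 0.35 / 0.65 ≈ 0.5385

PS ≈ 0.538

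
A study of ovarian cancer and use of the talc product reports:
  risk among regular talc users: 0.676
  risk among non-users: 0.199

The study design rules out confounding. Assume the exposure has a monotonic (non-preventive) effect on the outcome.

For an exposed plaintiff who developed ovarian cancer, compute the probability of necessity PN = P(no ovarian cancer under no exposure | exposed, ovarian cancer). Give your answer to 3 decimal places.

PN ≈ 0.706

Let p₁ = 0.676, p₀ = 0.199.
Under exogeneity and monotonicity, PN = (p₁ − p₀) / p₁.
PN = (0.676 − 0.199) / 0.676 = 0.477 / 0.676 ≈ 0.7056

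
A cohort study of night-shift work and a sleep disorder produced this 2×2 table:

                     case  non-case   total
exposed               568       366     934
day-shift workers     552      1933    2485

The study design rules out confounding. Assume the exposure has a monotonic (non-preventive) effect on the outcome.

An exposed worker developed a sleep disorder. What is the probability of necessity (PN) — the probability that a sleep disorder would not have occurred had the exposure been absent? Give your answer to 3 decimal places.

PN ≈ 0.635

p₁ = P(outcome | exposed) = 568/934 = 0.60814
p₀ = P(outcome | unexposed) = 552/2485 = 0.22213
Under exogeneity and monotonicity, PN = (p₁ − p₀)/p₁.
PN = (0.60814 − 0.22213) / 0.60814 ≈ 0.6347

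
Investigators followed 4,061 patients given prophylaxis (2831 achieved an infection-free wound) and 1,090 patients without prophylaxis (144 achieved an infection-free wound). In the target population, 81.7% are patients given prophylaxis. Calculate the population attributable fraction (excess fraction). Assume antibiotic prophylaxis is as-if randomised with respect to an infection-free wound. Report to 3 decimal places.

p₁ = P(outcome | exposed) = 2831/4061 = 0.69712
p₀ = P(outcome | unexposed) = 144/1090 = 0.13211
Overall risk P(Y=1) = π·p₁ + (1−π)·p₀ = 0.817×0.69712 + 0.183×0.13211 = 0.59372.
Under exogeneity, PAF = [P(Y=1) − p₀] / P(Y=1).
PAF = (0.59372 − 0.13211) / 0.59372 ≈ 0.7775

PAF ≈ 0.777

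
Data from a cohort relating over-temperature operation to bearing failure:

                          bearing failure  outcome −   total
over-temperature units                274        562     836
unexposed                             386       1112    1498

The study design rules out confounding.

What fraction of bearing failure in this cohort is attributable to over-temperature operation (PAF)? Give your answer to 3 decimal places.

p₁ = P(outcome | exposed) = 274/836 = 0.32775
p₀ = P(outcome | unexposed) = 386/1498 = 0.25768
Exposure prevalence π = 836/2334 = 0.35818; overall risk P(Y=1) = 0.28278.
Under exogeneity, PAF = [P(Y=1) − p₀]/P(Y=1).
PAF = (0.28278 − 0.25768) / 0.28278 ≈ 0.0888

PAF ≈ 0.089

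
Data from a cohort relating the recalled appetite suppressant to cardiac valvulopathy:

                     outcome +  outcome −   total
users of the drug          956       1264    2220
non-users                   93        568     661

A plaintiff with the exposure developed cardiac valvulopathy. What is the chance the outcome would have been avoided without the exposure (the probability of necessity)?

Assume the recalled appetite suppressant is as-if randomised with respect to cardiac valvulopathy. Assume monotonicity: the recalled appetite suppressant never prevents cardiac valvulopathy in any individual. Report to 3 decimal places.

PN ≈ 0.673

p₁ = P(outcome | exposed) = 956/2220 = 0.43063
p₀ = P(outcome | unexposed) = 93/661 = 0.1407
Under exogeneity and monotonicity, PN = (p₁ − p₀)/p₁.
PN = (0.43063 − 0.1407) / 0.43063 ≈ 0.6733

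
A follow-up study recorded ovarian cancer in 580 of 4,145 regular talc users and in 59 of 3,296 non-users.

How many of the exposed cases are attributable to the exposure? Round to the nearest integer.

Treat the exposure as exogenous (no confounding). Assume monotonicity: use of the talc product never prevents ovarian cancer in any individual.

about 506 cases

p₁ = P(outcome | exposed) = 580/4145 = 0.13993
p₀ = P(outcome | unexposed) = 59/3296 = 0.0179
PN = (p₁ − p₀)/p₁ = (0.13993 − 0.0179) / 0.13993 ≈ 0.87207.
Attributable cases ≈ PN × (exposed cases) = 0.87207 × 580 ≈ 505.80.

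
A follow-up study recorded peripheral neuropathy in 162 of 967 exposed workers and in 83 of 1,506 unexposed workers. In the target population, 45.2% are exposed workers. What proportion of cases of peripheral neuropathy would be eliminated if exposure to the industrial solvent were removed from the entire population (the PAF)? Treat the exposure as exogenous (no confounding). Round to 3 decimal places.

PAF ≈ 0.480

p₁ = P(outcome | exposed) = 162/967 = 0.16753
p₀ = P(outcome | unexposed) = 83/1506 = 0.055113
Overall risk P(Y=1) = π·p₁ + (1−π)·p₀ = 0.452×0.16753 + 0.548×0.055113 = 0.10592.
Under exogeneity, PAF = [P(Y=1) − p₀] / P(Y=1).
PAF = (0.10592 − 0.055113) / 0.10592 ≈ 0.4797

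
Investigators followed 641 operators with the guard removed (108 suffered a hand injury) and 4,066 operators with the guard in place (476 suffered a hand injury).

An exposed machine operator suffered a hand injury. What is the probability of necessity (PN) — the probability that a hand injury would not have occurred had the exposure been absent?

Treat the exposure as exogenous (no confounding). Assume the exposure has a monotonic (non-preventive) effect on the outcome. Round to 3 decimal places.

PN ≈ 0.305

p₁ = P(outcome | exposed) = 108/641 = 0.16849
p₀ = P(outcome | unexposed) = 476/4066 = 0.11707
Under exogeneity and monotonicity, PN = (p₁ − p₀) / p₁.
PN = (0.16849 − 0.11707) / 0.16849 = 0.051418 / 0.16849 ≈ 0.3052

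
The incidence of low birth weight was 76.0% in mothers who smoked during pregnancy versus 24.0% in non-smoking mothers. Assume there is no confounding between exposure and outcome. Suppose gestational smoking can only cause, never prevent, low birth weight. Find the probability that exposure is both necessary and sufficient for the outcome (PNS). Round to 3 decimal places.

p₁ = 0.76, p₀ = 0.24.
Under exogeneity and monotonicity, PNS = p₁ − p₀.
PNS = 0.76 − 0.24 = 0.52

PNS ≈ 0.520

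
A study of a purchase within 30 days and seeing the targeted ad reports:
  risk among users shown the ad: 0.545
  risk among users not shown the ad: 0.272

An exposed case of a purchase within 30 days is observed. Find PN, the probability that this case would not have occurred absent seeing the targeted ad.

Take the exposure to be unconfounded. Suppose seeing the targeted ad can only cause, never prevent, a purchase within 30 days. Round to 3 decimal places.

Let p₁ = 0.545, p₀ = 0.272.
Under exogeneity and monotonicity, PN = (p₁ − p₀) / p₁.
PN = (0.545 − 0.272) / 0.545 = 0.273 / 0.545 ≈ 0.5009

PN ≈ 0.501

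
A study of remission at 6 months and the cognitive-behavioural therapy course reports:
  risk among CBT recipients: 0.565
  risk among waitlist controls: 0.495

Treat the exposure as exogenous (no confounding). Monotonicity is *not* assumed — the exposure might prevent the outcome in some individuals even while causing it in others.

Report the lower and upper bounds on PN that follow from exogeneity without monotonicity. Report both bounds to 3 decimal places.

Let p₁ = 0.565, p₀ = 0.495.
Under exogeneity alone the bounds on PN are max{0,(p₁−p₀)/p₁} ≤ PN ≤ min{1,(1−p₀)/p₁}.
  lower = (p₁ − p₀)/p₁ = 0.07 / 0.565 ≈ 0.1239
  upper = min{1, (1 − p₀)/p₁} = 0.505 / 0.565 ≈ 0.8938

0.124 ≤ PN ≤ 0.894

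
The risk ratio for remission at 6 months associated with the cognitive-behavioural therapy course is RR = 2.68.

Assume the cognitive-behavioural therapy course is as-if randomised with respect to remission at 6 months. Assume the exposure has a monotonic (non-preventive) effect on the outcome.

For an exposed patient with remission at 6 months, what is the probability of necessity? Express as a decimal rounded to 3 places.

Under exogeneity and monotonicity, PN = (RR − 1) / RR = 1 − 1/RR.
PN = (2.68 − 1) / 2.68 = 1.68 / 2.68 ≈ 0.6269

PN ≈ 0.627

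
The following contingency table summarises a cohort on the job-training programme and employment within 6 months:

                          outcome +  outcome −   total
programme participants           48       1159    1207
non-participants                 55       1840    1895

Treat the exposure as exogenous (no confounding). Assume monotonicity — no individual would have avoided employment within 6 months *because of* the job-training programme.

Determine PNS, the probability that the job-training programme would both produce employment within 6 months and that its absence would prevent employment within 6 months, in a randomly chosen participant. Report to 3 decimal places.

p₁ = P(outcome | exposed) = 48/1207 = 0.039768
p₀ = P(outcome | unexposed) = 55/1895 = 0.029024
Under exogeneity and monotonicity, PNS = p₁ − p₀.
PNS = 0.039768 − 0.029024 = 0.010744

PNS ≈ 0.011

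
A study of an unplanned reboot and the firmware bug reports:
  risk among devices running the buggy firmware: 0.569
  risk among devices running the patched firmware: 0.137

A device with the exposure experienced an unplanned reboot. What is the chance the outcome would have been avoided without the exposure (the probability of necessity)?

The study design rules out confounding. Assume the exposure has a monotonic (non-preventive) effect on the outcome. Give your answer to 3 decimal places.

PN ≈ 0.759

Let p₁ = 0.569, p₀ = 0.137.
Under exogeneity and monotonicity, PN = (p₁ − p₀) / p₁.
PN = (0.569 − 0.137) / 0.569 = 0.432 / 0.569 ≈ 0.7592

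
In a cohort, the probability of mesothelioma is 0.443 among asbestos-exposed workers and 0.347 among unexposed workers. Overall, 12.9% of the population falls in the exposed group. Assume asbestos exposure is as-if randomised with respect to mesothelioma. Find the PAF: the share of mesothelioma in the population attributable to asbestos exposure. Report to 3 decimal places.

Let p₁ = 0.443, p₀ = 0.347.
Overall risk P(Y=1) = π·p₁ + (1−π)·p₀ = 0.129×0.443 + 0.871×0.347 = 0.35938.
Under exogeneity, PAF = [P(Y=1) − p₀] / P(Y=1).
PAF = (0.35938 − 0.347) / 0.35938 ≈ 0.0345

PAF ≈ 0.034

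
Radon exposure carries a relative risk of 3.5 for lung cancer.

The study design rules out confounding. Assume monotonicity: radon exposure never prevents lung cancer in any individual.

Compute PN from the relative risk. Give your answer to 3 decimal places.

PN ≈ 0.714

Under exogeneity and monotonicity, PN = (RR − 1) / RR = 1 − 1/RR.
PN = (3.5 − 1) / 3.5 = 2.5 / 3.5 ≈ 0.7143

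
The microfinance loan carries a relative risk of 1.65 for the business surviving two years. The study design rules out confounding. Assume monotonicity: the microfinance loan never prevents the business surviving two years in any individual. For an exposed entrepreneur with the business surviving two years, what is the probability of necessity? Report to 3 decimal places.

Under exogeneity and monotonicity, PN = (RR − 1) / RR = 1 − 1/RR.
PN = (1.65 − 1) / 1.65 = 0.65 / 1.65 ≈ 0.3939

PN ≈ 0.394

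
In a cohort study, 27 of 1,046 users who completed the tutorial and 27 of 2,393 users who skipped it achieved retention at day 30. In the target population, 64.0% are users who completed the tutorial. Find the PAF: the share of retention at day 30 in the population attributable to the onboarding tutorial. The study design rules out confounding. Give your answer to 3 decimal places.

PAF ≈ 0.452

p₁ = P(outcome | exposed) = 27/1046 = 0.025813
p₀ = P(outcome | unexposed) = 27/2393 = 0.011283
Overall risk P(Y=1) = π·p₁ + (1−π)·p₀ = 0.64×0.025813 + 0.36×0.011283 = 0.020582.
Under exogeneity, PAF = [P(Y=1) − p₀] / P(Y=1).
PAF = (0.020582 − 0.011283) / 0.020582 ≈ 0.4518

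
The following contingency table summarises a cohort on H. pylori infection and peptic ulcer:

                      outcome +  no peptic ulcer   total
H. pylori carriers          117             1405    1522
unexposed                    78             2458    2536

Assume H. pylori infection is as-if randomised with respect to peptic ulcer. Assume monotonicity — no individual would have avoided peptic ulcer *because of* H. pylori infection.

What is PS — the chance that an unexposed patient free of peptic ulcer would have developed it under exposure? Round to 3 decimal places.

PS ≈ 0.048

p₁ = P(outcome | exposed) = 117/1522 = 0.076873
p₀ = P(outcome | unexposed) = 78/2536 = 0.030757
Under exogeneity and monotonicity, PS = (p₁ − p₀) / (1 − p₀).
PS = (0.076873 − 0.030757) / (1 − 0.030757) = 0.046115 / 0.96924 ≈ 0.0476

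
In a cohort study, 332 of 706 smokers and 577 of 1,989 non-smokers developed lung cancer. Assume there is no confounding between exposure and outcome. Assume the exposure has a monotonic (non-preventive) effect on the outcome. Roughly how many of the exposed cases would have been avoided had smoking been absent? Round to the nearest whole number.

p₁ = P(outcome | exposed) = 332/706 = 0.47025
p₀ = P(outcome | unexposed) = 577/1989 = 0.2901
PN = (p₁ − p₀)/p₁ = (0.47025 − 0.2901) / 0.47025 ≈ 0.38311.
Attributable cases ≈ PN × (exposed cases) = 0.38311 × 332 ≈ 127.19.

about 127 cases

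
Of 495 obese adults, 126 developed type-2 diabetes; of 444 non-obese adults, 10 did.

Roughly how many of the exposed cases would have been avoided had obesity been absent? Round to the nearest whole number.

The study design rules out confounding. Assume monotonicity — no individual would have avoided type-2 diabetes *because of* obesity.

p₁ = P(outcome | exposed) = 126/495 = 0.25455
p₀ = P(outcome | unexposed) = 10/444 = 0.022523
PN = (p₁ − p₀)/p₁ = (0.25455 − 0.022523) / 0.25455 ≈ 0.91152.
Attributable cases ≈ PN × (exposed cases) = 0.91152 × 126 ≈ 114.85.

about 115 cases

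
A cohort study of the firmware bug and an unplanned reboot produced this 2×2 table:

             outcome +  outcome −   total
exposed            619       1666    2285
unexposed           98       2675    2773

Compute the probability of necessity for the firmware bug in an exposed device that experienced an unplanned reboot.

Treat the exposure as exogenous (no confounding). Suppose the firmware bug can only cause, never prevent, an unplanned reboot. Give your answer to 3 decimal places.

p₁ = P(outcome | exposed) = 619/2285 = 0.2709
p₀ = P(outcome | unexposed) = 98/2773 = 0.035341
Under exogeneity and monotonicity, PN = (p₁ − p₀)/p₁.
PN = (0.2709 − 0.035341) / 0.2709 ≈ 0.8695

PN ≈ 0.870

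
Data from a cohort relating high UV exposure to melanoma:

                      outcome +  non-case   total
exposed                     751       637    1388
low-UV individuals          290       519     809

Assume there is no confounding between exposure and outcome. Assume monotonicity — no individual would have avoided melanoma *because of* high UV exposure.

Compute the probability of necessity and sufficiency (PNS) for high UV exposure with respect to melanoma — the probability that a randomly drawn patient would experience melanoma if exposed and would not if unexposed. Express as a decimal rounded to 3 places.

p₁ = P(outcome | exposed) = 751/1388 = 0.54107
p₀ = P(outcome | unexposed) = 290/809 = 0.35847
Under exogeneity and monotonicity, PNS = p₁ − p₀.
PNS = 0.54107 − 0.35847 = 0.1826

PNS ≈ 0.183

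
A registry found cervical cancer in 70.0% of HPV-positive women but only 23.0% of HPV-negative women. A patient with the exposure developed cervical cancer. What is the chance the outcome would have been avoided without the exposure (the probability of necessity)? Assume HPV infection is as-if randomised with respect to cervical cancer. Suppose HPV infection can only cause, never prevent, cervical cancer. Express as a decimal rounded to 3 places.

PN ≈ 0.671

p₁ = 0.7, p₀ = 0.23.
Under exogeneity and monotonicity, PN = (p₁ − p₀) / p₁.
PN = (0.7 − 0.23) / 0.7 = 0.47 / 0.7 ≈ 0.6714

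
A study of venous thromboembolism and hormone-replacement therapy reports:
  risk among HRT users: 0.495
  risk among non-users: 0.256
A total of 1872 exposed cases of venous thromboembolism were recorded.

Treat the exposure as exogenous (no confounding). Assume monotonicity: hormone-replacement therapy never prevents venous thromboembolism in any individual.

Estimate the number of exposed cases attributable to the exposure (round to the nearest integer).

about 904 cases

Let p₁ = 0.495, p₀ = 0.256.
PN = (p₁ − p₀)/p₁ = (0.495 − 0.256) / 0.495 ≈ 0.48283.
Attributable cases ≈ PN × (exposed cases) = 0.48283 × 1872 ≈ 903.85.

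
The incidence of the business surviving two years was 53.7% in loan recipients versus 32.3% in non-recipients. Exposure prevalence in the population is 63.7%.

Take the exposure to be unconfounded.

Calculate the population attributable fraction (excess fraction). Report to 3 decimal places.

p₁ = 0.537, p₀ = 0.323.
Overall risk P(Y=1) = π·p₁ + (1−π)·p₀ = 0.637×0.537 + 0.363×0.323 = 0.45932.
Under exogeneity, PAF = [P(Y=1) − p₀] / P(Y=1).
PAF = (0.45932 − 0.323) / 0.45932 ≈ 0.2968

PAF ≈ 0.297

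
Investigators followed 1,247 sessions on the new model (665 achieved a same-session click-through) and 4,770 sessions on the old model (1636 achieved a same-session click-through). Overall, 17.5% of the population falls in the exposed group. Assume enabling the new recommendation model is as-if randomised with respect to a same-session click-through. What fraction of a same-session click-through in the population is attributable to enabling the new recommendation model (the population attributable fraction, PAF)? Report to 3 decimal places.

PAF ≈ 0.089

p₁ = P(outcome | exposed) = 665/1247 = 0.53328
p₀ = P(outcome | unexposed) = 1636/4770 = 0.34298
Overall risk P(Y=1) = π·p₁ + (1−π)·p₀ = 0.175×0.53328 + 0.825×0.34298 = 0.37628.
Under exogeneity, PAF = [P(Y=1) − p₀] / P(Y=1).
PAF = (0.37628 − 0.34298) / 0.37628 ≈ 0.0885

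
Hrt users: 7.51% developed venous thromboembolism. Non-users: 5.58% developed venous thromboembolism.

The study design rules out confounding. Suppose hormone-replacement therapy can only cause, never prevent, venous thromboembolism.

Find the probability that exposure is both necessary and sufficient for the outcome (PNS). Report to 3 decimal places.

PNS ≈ 0.019

p₁ = 0.0751, p₀ = 0.0558.
Under exogeneity and monotonicity, PNS = p₁ − p₀.
PNS = 0.0751 − 0.0558 = 0.0193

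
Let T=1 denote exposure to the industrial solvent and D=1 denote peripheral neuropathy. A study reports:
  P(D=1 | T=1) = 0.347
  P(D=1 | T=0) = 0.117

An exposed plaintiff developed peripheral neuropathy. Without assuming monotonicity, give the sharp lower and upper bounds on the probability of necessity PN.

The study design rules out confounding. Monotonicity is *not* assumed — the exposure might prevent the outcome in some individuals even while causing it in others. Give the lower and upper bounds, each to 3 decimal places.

0.663 ≤ PN ≤ 1.000

Let p₁ = 0.347, p₀ = 0.117.
Under exogeneity alone the bounds on PN are max{0,(p₁−p₀)/p₁} ≤ PN ≤ min{1,(1−p₀)/p₁}.
  lower = (p₁ − p₀)/p₁ = 0.23 / 0.347 ≈ 0.6628
  upper = min{1, (1 − p₀)/p₁} = 0.883 / 0.347 ≈ 2.5447 → capped at 1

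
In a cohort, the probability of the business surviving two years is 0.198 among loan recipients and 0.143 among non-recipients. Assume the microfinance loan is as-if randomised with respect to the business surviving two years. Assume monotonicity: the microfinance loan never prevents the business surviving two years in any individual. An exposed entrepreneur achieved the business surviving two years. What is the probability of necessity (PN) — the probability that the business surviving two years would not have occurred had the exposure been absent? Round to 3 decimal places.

PN ≈ 0.278

Let p₁ = 0.198, p₀ = 0.143.
Under exogeneity and monotonicity, PN = (p₁ − p₀) / p₁.
PN = (0.198 − 0.143) / 0.198 = 0.055 / 0.198 ≈ 0.2778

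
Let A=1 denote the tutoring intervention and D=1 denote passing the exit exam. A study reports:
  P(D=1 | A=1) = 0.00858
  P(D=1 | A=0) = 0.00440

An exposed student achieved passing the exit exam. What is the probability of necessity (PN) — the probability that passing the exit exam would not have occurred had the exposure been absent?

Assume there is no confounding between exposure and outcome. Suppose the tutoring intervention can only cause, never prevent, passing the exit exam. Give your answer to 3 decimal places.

PN ≈ 0.487

Let p₁ = 0.00858, p₀ = 0.0044.
Under exogeneity and monotonicity, PN = (p₁ − p₀) / p₁.
PN = (0.00858 − 0.0044) / 0.00858 = 0.00418 / 0.00858 ≈ 0.4872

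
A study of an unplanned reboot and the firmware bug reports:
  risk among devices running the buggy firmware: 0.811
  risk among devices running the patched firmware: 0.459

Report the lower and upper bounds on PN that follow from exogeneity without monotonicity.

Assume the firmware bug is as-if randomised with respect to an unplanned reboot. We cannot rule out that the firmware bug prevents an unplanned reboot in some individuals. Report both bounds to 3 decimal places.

Let p₁ = 0.811, p₀ = 0.459.
Under exogeneity alone the bounds on PN are max{0,(p₁−p₀)/p₁} ≤ PN ≤ min{1,(1−p₀)/p₁}.
  lower = (p₁ − p₀)/p₁ = 0.352 / 0.811 ≈ 0.4340
  upper = min{1, (1 − p₀)/p₁} = 0.541 / 0.811 ≈ 0.6671

0.434 ≤ PN ≤ 0.667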